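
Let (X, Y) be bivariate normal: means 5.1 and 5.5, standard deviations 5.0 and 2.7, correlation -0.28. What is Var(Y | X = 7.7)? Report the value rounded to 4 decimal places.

6.7185

The conditional variance in a bivariate normal is σ_Y²(1 − ρ²), independent of x.
Var(Y | X=7.7) = (2.7)²·(1 − (-0.28)²) = 7.29·0.9216 = 6.7185.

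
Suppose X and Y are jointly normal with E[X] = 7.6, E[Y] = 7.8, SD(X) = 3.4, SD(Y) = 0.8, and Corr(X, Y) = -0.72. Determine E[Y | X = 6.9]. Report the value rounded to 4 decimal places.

7.9186

The regression of Y on X has slope ρ·σ_Y/σ_X and passes through (μ_X, μ_Y).
E[Y | X=6.9] = 7.8 + (-0.72)·(0.8/3.4)·(6.9 − (7.6)) = 7.8 + (-0.16941)·(-0.7) = 7.9186.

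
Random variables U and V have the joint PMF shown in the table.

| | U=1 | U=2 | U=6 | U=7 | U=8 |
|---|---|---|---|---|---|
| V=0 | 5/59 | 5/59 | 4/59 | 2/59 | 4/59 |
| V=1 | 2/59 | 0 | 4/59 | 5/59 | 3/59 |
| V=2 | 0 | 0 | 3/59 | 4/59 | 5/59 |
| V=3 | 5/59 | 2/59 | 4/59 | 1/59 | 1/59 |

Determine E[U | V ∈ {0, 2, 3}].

P(V ∈ {0, 2, 3}) = 45/59.
Summing U·P(U=x,V=y) over the conditioning event gives 219/59.
E[U | V ∈ {0, 2, 3}] = (219/59) / (45/59) = 73/15.

73/15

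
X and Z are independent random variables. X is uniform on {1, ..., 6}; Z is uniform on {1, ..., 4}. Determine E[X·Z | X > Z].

P(X > Z) = 7/12.
Summing XZ·P(x,y) over outcomes with X > Z gives 145/24.
E[X·Z | X > Z] = (145/24) / (7/12) = 145/14.

145/14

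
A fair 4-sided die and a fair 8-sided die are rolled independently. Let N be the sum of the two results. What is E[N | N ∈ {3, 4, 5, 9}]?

P(N ∈ {3, 4, 5, 9}) = 13/32.
Σ over the event: 3·1/16 + 4·3/32 + 5·1/8 + 9·1/8 = 37/16.
E[N | N ∈ {3, 4, 5, 9}] = (37/16) / (13/32) = 74/13.

74/13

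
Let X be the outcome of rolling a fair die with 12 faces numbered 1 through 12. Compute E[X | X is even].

Given X is even, X is equally likely to be any of {2, 4, 6, 8, 10, 12}.
E[X | X is even] = (2 + 4 + 6 + 8 + 10 + 12) / 6 = 7.

7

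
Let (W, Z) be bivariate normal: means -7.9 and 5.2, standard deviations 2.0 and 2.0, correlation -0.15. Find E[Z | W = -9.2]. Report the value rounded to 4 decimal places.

E[Z | W=x] = μ_Z + ρ(σ_Z/σ_W)(x − μ_W) for jointly normal variables.
E[Z | W=-9.2] = 5.2 + (-0.15)·(2.0/2.0)·(-9.2 − (-7.9)) = 5.2 + (-0.15)·(-1.3) = 5.3950.

5.3950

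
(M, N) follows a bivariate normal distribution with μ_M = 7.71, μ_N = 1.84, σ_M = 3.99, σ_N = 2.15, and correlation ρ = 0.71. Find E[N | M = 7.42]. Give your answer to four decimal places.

1.7291

For a bivariate normal, E[N | M=x] = μ_N + ρ·(σ_N/σ_M)·(x − μ_M).
E[N | M=7.42] = 1.84 + (0.71)·(2.15/3.99)·(7.42 − (7.71)) = 1.84 + (0.38258)·(-0.29) = 1.7291.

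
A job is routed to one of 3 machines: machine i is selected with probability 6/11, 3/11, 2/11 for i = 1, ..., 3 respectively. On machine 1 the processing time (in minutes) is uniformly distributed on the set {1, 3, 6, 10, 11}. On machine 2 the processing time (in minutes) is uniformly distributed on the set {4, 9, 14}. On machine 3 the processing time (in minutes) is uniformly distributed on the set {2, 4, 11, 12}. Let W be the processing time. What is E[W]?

E[W | machine 1] = (1+3+6+10+11)/5 = 31/5.
E[W | machine 2] = (4+9+14)/3 = 9.
E[W | machine 3] = (2+4+11+12)/4 = 29/4.
By the law of total expectation,
E[W] = (6/11)·(31/5) + (3/11)·(9) + (2/11)·(29/4) = 787/110.

787/110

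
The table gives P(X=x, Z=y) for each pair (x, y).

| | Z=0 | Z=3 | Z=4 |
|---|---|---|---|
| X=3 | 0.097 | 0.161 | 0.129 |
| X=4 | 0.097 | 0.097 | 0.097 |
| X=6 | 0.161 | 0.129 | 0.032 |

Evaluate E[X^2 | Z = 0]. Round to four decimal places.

P(Z = 0) = 0.355.
Σ X^2·P over the event = 9·(0.097) + 16·(0.097) + 36·(0.161) = 8.221.
E[X^2 | Z = 0] = (8.221) / (0.355) = 23.1577.

23.1577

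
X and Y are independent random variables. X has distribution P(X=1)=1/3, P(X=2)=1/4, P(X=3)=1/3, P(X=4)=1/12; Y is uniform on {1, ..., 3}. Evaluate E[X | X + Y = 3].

10/7

P(X + Y = 3) = 7/36.
Summing X·P(x,y) over outcomes with X + Y = 3 gives 5/18.
E[X | X + Y = 3] = (5/18) / (7/36) = 10/7.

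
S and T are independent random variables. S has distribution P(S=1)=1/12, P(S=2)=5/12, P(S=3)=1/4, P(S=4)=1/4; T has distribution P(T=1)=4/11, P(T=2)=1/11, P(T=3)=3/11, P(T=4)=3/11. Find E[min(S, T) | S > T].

83/59

P(S > T) = 59/132.
Summing min(S,T)·P(x,y) over outcomes with S > T gives 83/132.
E[min(S, T) | S > T] = (83/132) / (59/132) = 83/59.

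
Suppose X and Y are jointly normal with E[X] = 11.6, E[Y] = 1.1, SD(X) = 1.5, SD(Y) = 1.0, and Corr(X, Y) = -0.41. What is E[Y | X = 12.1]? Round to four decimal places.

0.9633

The regression of Y on X has slope ρ·σ_Y/σ_X and passes through (μ_X, μ_Y).
E[Y | X=12.1] = 1.1 + (-0.41)·(1.0/1.5)·(12.1 − (11.6)) = 1.1 + (-0.27333)·(0.5) = 0.9633.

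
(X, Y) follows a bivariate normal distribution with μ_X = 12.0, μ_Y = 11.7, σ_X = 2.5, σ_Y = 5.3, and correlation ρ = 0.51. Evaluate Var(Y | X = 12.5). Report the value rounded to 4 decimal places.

20.7838

The conditional variance in a bivariate normal is σ_Y²(1 − ρ²), independent of x.
Var(Y | X=12.5) = (5.3)²·(1 − (0.51)²) = 28.09·0.7399 = 20.7838.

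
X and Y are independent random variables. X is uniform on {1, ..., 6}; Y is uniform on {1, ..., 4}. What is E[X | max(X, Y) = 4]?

22/7

Outcomes with max(X, Y) = 4: (1,4), (2,4), (3,4), (4,1), (4,2), (4,3), (4,4), each with probability 1/24.
E[X | max(X, Y) = 4] = (1 + 2 + 3 + 4 + 4 + 4 + 4) / 7 = 22/7.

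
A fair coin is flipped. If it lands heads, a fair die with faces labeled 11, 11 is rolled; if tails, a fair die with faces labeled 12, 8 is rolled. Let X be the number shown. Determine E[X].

21/2

E[X | heads] = (11+11)/2 = 11.
E[X | tails] = (12+8)/2 = 10.
By the law of total expectation,
E[X] = (1/2)·(11) + (1/2)·(10) = 21/2.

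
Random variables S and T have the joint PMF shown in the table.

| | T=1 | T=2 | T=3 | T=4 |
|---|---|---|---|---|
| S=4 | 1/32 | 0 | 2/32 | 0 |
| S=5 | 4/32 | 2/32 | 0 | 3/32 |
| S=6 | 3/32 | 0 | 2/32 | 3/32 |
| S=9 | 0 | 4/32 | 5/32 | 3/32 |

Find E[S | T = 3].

65/9

P(T = 3) = 9/32.
Summing S·P(S=x,T=y) over the conditioning event gives 65/32.
E[S | T = 3] = (65/32) / (9/32) = 65/9.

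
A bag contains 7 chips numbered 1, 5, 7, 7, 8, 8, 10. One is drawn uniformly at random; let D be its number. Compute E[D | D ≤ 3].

P(D ≤ 3) = 1/7.
Σ over the event: 1·1/7 = 1/7.
E[D | D ≤ 3] = (1/7) / (1/7) = 1.

1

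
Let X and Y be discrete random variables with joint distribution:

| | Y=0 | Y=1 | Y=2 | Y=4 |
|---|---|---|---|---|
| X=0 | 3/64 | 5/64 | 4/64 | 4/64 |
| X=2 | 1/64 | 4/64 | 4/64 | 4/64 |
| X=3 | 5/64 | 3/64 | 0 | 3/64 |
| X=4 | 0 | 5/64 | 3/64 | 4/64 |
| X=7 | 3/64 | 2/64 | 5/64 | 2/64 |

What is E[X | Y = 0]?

P(Y = 0) = 3/16.
Σ X·P over the event = 0·(3/64) + 2·(1/64) + 3·(5/64) + 7·(3/64) = 19/32.
E[X | Y = 0] = (19/32) / (3/16) = 19/6.

19/6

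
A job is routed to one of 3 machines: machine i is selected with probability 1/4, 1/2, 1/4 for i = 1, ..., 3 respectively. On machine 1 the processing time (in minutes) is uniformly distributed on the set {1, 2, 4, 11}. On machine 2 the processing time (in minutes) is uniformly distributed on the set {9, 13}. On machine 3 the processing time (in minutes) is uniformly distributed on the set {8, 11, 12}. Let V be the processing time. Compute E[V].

E[V | machine 1] = (1+2+4+11)/4 = 9/2.
E[V | machine 2] = (9+13)/2 = 11.
E[V | machine 3] = (8+11+12)/3 = 31/3.
E[V] = (1/4)·(9/2) + (1/2)·(11) + (1/4)·(31/3) = 221/24.

221/24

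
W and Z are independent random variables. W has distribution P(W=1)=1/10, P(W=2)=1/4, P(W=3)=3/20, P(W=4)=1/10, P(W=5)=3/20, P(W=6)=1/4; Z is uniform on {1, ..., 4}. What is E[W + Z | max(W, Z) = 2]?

P(max(W, Z) = 2) = 3/20.
Summing (W+Z)·P(x,y) over outcomes with max(W, Z) = 2 gives 41/80.
E[W + Z | max(W, Z) = 2] = (41/80) / (3/20) = 41/12.

41/12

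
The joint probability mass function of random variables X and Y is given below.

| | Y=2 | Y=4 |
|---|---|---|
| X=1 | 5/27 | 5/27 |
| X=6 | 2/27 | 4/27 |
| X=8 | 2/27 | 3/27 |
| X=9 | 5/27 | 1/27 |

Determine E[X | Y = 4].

P(Y = 4) = 13/27.
Σ X·P over the event = 1·(5/27) + 6·(4/27) + 8·(3/27) + 9·(1/27) = 62/27.
E[X | Y = 4] = (62/27) / (13/27) = 62/13.

62/13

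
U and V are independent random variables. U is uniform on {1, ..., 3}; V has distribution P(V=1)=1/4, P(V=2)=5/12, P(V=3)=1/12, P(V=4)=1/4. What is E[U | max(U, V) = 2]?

P(max(U, V) = 2) = 13/36.
Summing U·P(x,y) over outcomes with max(U, V) = 2 gives 7/12.
E[U | max(U, V) = 2] = (7/12) / (13/36) = 21/13.

21/13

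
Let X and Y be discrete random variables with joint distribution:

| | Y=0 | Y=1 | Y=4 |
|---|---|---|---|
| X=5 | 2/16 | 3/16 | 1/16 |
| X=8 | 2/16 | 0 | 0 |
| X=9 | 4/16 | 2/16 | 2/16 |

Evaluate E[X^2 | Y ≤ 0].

251/4

P(Y ≤ 0) = 1/2.
Σ X^2·P over the event = 25·(2/16) + 64·(2/16) + 81·(4/16) = 251/8.
E[X^2 | Y ≤ 0] = (251/8) / (1/2) = 251/4.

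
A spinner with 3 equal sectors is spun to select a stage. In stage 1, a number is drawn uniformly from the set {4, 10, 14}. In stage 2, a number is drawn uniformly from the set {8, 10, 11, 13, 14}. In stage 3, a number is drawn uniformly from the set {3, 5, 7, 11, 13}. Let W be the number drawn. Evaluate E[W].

85/9

E[W | stage 1] = (4+10+14)/3 = 28/3.
E[W | stage 2] = (8+10+11+13+14)/5 = 56/5.
E[W | stage 3] = (3+5+7+11+13)/5 = 39/5.
By the law of total expectation,
E[W] = (1/3)·(28/3) + (1/3)·(56/5) + (1/3)·(39/5) = 85/9.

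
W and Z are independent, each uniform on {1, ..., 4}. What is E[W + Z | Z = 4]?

13/2

P(Z = 4) = 1/4.
Summing (W+Z)·P(x,y) over outcomes with Z = 4 gives 13/8.
E[W + Z | Z = 4] = (13/8) / (1/4) = 13/2.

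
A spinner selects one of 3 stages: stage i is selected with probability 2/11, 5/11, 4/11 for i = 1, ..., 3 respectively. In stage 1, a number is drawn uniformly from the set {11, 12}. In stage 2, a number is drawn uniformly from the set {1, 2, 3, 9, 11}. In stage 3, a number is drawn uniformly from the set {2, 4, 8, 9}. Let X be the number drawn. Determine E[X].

E[X | stage 1] = (11+12)/2 = 23/2.
E[X | stage 2] = (1+2+3+9+11)/5 = 26/5.
E[X | stage 3] = (2+4+8+9)/4 = 23/4.
E[X] = (2/11)·(23/2) + (5/11)·(26/5) + (4/11)·(23/4) = 72/11.

72/11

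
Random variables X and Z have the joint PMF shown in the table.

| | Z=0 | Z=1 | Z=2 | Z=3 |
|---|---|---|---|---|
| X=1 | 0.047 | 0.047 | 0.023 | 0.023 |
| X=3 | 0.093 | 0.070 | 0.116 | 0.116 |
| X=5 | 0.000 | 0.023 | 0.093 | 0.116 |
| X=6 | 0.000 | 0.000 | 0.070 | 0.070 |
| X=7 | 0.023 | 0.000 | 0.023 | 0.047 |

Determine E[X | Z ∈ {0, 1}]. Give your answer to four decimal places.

P(Z ∈ {0, 1}) = 0.303.
Σ X·P over the event = 1·(0.047) + 1·(0.047) + 3·(0.093) + 3·(0.070) + 5·(0.023) + 7·(0.023) = 0.859.
E[X | Z ∈ {0, 1}] = (0.859) / (0.303) = 2.8350.

2.8350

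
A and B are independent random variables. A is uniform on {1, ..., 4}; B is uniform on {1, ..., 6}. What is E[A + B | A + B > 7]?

P(A + B > 7) = 1/4.
Summing (A+B)·P(x,y) over outcomes with A + B > 7 gives 13/6.
E[A + B | A + B > 7] = (13/6) / (1/4) = 26/3.

26/3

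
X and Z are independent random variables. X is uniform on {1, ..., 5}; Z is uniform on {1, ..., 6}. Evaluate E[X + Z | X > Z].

6

Outcomes with X > Z: (2,1), (3,1), (3,2), (4,1), (4,2), (4,3), (5,1), (5,2), (5,3), (5,4), each with probability 1/30.
E[X + Z | X > Z] = (3 + 4 + 5 + 5 + 6 + 7 + 6 + 7 + 8 + 9) / 10 = 6.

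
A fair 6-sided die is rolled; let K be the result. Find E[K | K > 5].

Given K > 5, K is equally likely to be any of {6}.
E[K | K > 5] = (6) / 1 = 6.

6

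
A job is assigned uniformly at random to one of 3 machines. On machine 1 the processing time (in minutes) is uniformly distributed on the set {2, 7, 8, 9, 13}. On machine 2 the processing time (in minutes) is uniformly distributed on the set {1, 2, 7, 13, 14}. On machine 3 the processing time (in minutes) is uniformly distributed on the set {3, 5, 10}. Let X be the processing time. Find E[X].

106/15

E[X | machine 1] = (2+7+8+9+13)/5 = 39/5.
E[X | machine 2] = (1+2+7+13+14)/5 = 37/5.
E[X | machine 3] = (3+5+10)/3 = 6.
E[X] = (1/3)·(39/5) + (1/3)·(37/5) + (1/3)·(6) = 106/15.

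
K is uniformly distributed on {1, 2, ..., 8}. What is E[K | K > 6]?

15/2

Given K > 6, K is equally likely to be any of {7, 8}.
E[K | K > 6] = (7 + 8) / 2 = 15/2.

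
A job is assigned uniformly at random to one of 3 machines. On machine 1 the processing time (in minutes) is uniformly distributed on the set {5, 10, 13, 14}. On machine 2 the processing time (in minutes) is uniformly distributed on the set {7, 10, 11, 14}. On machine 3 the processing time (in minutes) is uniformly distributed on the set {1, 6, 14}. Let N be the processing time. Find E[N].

28/3

E[N | machine 1] = (5+10+13+14)/4 = 21/2.
E[N | machine 2] = (7+10+11+14)/4 = 21/2.
E[N | machine 3] = (1+6+14)/3 = 7.
E[N] = (1/3)·(21/2) + (1/3)·(21/2) + (1/3)·(7) = 28/3.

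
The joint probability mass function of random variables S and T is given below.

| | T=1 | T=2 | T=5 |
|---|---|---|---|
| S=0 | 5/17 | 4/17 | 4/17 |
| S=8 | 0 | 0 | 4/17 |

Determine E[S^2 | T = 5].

32

P(T = 5) = 8/17.
Σ S^2·P over the event = 0·(4/17) + 64·(4/17) = 256/17.
E[S^2 | T = 5] = (256/17) / (8/17) = 32.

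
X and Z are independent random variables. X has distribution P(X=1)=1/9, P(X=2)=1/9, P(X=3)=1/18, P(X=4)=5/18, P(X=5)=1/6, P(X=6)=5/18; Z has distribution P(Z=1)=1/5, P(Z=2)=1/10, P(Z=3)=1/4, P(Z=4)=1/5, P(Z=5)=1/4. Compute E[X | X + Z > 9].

23/4

P(X + Z > 9) = 1/6.
Summing X·P(x,y) over outcomes with X + Z > 9 gives 23/24.
E[X | X + Z > 9] = (23/24) / (1/6) = 23/4.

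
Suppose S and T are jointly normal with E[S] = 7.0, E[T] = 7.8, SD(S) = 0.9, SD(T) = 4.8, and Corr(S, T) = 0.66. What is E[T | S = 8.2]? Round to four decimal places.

12.0240

E[T | S=x] = μ_T + ρ(σ_T/σ_S)(x − μ_S) for jointly normal variables.
E[T | S=8.2] = 7.8 + (0.66)·(4.8/0.9)·(8.2 − (7.0)) = 7.8 + (3.52)·(1.2) = 12.0240.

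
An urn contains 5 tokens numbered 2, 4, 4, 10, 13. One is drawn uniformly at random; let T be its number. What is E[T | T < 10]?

10/3

P(T < 10) = 3/5.
Σ over the event: 2·1/5 + 4·2/5 = 2.
E[T | T < 10] = (2) / (3/5) = 10/3.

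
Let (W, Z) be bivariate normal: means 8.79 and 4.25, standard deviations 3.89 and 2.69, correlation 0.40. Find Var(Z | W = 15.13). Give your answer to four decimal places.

6.0783

For a bivariate normal, Var(Z | W=x) = σ_Z²(1 − ρ²).
Var(Z | W=15.13) = (2.69)²·(1 − (0.40)²) = 7.2361·0.84 = 6.0783.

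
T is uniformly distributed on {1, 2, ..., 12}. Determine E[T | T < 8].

Given T < 8, T is equally likely to be any of {1, 2, 3, 4, 5, 6, 7}.
E[T | T < 8] = (1 + 2 + 3 + 4 + 5 + 6 + 7) / 7 = 4.

4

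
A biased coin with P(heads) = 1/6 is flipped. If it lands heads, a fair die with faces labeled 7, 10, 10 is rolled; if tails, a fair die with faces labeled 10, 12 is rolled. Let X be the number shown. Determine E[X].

E[X | heads] = (7+10+10)/3 = 9.
E[X | tails] = (10+12)/2 = 11.
E[X] = (1/6)·(9) + (5/6)·(11) = 32/3.

32/3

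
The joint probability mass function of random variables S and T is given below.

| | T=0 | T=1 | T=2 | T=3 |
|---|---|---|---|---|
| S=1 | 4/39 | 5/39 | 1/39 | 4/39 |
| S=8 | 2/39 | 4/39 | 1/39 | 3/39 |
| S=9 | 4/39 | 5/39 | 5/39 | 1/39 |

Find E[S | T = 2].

54/7

P(T = 2) = 7/39.
Σ S·P over the event = 1·(1/39) + 8·(1/39) + 9·(5/39) = 18/13.
E[S | T = 2] = (18/13) / (7/39) = 54/7.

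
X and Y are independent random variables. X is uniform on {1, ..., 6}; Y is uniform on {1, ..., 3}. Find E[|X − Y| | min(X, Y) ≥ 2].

17/10

Outcomes with min(X, Y) ≥ 2: (2,2), (2,3), (3,2), (3,3), (4,2), (4,3), (5,2), (5,3), (6,2), (6,3), each with probability 1/18.
E[|X − Y| | min(X, Y) ≥ 2] = (0 + 1 + 1 + 0 + 2 + 1 + 3 + 2 + 4 + 3) / 10 = 17/10.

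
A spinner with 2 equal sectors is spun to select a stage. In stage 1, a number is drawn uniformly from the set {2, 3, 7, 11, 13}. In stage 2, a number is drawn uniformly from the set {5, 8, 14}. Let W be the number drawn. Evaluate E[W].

E[W | stage 1] = (2+3+7+11+13)/5 = 36/5.
E[W | stage 2] = (5+8+14)/3 = 9.
By the law of total expectation,
E[W] = (1/2)·(36/5) + (1/2)·(9) = 81/10.

81/10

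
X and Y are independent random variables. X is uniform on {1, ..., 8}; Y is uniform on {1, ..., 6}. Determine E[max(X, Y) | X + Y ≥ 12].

22/3

Outcomes with X + Y ≥ 12: (6,6), (7,5), (7,6), (8,4), (8,5), (8,6), each with probability 1/48.
E[max(X, Y) | X + Y ≥ 12] = (6 + 7 + 7 + 8 + 8 + 8) / 6 = 22/3.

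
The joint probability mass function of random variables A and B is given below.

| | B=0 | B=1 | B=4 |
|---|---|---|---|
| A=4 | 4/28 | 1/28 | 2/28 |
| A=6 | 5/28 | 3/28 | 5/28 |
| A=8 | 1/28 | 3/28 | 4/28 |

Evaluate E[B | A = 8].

19/8

P(A = 8) = 2/7.
Σ B·P over the event = 0·(1/28) + 1·(3/28) + 4·(4/28) = 19/28.
E[B | A = 8] = (19/28) / (2/7) = 19/8.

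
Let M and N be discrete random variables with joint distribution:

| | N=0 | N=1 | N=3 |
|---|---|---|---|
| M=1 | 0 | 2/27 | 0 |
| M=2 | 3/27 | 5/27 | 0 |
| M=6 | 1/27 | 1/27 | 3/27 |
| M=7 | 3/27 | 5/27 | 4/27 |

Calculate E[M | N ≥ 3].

P(N ≥ 3) = 7/27.
Σ M·P over the event = 6·(3/27) + 7·(4/27) = 46/27.
E[M | N ≥ 3] = (46/27) / (7/27) = 46/7.

46/7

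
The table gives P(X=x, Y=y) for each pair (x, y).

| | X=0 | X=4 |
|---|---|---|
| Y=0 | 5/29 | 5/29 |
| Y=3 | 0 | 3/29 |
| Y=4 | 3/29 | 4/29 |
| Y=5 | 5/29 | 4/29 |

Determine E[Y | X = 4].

P(X = 4) = 16/29.
Σ Y·P over the event = 0·(5/29) + 3·(3/29) + 4·(4/29) + 5·(4/29) = 45/29.
E[Y | X = 4] = (45/29) / (16/29) = 45/16.

45/16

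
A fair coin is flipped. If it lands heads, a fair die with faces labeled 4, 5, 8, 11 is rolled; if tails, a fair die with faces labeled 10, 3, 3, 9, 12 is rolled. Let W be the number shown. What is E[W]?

E[W | heads] = (4+5+8+11)/4 = 7.
E[W | tails] = (10+3+3+9+12)/5 = 37/5.
By the law of total expectation,
E[W] = (1/2)·(7) + (1/2)·(37/5) = 36/5.

36/5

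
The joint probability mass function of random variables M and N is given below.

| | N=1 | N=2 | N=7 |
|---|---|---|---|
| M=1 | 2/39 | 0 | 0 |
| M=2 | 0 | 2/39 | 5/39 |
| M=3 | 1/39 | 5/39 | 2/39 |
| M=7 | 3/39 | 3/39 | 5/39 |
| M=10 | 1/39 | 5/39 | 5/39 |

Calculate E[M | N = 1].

36/7

P(N = 1) = 7/39.
Σ M·P over the event = 1·(2/39) + 3·(1/39) + 7·(3/39) + 10·(1/39) = 12/13.
E[M | N = 1] = (12/13) / (7/39) = 36/7.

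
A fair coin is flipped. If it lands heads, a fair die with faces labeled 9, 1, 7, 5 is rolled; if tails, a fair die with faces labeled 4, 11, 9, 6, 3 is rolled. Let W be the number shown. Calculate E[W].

E[W | heads] = (9+1+7+5)/4 = 11/2.
E[W | tails] = (4+11+9+6+3)/5 = 33/5.
By the law of total expectation,
E[W] = (1/2)·(11/2) + (1/2)·(33/5) = 121/20.

121/20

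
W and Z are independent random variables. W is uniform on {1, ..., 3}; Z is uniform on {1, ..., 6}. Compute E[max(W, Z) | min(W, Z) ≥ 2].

Outcomes with min(W, Z) ≥ 2: (2,2), (2,3), (2,4), (2,5), (2,6), (3,2), (3,3), (3,4), (3,5), (3,6), each with probability 1/18.
E[max(W, Z) | min(W, Z) ≥ 2] = (2 + 3 + 4 + 5 + 6 + 3 + 3 + 4 + 5 + 6) / 10 = 41/10.

41/10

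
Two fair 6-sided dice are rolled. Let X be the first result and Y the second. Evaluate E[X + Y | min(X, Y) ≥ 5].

11

P(min(X, Y) ≥ 5) = 1/9.
Summing (X+Y)·P(x,y) over outcomes with min(X, Y) ≥ 5 gives 11/9.
E[X + Y | min(X, Y) ≥ 5] = (11/9) / (1/9) = 11.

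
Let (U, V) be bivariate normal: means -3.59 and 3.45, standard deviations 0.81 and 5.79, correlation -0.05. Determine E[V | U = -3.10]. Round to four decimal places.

E[V | U=x] = μ_V + ρ(σ_V/σ_U)(x − μ_U) for jointly normal variables.
E[V | U=-3.10] = 3.45 + (-0.05)·(5.79/0.81)·(-3.10 − (-3.59)) = 3.45 + (-0.35741)·(0.49) = 3.2749.

3.2749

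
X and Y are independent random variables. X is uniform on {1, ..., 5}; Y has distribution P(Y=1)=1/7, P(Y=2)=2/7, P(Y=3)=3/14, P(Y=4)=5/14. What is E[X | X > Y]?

P(X > Y) = 31/70.
Summing X·P(x,y) over outcomes with X > Y gives 64/35.
E[X | X > Y] = (64/35) / (31/70) = 128/31.

128/31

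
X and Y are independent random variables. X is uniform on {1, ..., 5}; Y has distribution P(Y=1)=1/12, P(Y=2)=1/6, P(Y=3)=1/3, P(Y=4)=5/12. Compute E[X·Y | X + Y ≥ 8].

P(X + Y ≥ 8) = 7/30.
Summing XY·P(x,y) over outcomes with X + Y ≥ 8 gives 4.
E[X·Y | X + Y ≥ 8] = (4) / (7/30) = 120/7.

120/7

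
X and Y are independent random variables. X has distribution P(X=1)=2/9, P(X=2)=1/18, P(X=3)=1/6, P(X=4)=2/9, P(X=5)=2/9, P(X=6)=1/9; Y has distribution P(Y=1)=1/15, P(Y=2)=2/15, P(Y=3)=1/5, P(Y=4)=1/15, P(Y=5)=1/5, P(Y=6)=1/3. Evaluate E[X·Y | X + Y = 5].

P(X + Y = 5) = 17/270.
Summing XY·P(x,y) over outcomes with X + Y = 5 gives 43/135.
E[X·Y | X + Y = 5] = (43/135) / (17/270) = 86/17.

86/17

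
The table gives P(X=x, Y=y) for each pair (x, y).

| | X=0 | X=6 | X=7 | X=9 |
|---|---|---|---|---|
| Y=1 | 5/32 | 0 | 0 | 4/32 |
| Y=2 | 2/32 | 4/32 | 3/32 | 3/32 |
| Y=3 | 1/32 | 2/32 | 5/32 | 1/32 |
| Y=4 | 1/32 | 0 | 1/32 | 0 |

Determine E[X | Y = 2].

6

P(Y = 2) = 3/8.
Σ X·P over the event = 0·(2/32) + 6·(4/32) + 7·(3/32) + 9·(3/32) = 9/4.
E[X | Y = 2] = (9/4) / (3/8) = 6.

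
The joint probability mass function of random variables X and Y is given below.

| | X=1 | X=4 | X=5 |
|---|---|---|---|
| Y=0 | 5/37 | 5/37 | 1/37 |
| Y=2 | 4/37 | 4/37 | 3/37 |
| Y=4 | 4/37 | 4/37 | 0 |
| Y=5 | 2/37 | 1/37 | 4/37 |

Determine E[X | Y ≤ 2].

65/22

P(Y ≤ 2) = 22/37.
Σ X·P over the event = 1·(5/37) + 1·(4/37) + 4·(5/37) + 4·(4/37) + 5·(1/37) + 5·(3/37) = 65/37.
E[X | Y ≤ 2] = (65/37) / (22/37) = 65/22.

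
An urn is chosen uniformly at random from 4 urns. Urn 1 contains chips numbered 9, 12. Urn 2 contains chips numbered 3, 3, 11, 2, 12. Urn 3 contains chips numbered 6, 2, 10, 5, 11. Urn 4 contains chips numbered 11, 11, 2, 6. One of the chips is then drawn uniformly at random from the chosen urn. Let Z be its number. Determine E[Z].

31/4

E[Z | urn 1] = (9+12)/2 = 21/2.
E[Z | urn 2] = (3+3+11+2+12)/5 = 31/5.
E[Z | urn 3] = (6+2+10+5+11)/5 = 34/5.
E[Z | urn 4] = (11+11+2+6)/4 = 15/2.
By the law of total expectation,
E[Z] = (1/4)·(21/2) + (1/4)·(31/5) + (1/4)·(34/5) + (1/4)·(15/2) = 31/4.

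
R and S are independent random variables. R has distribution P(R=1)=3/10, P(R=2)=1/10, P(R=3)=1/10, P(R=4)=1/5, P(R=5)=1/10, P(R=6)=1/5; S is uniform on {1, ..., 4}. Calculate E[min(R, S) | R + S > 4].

65/28

P(R + S > 4) = 7/10.
Summing min(R,S)·P(x,y) over outcomes with R + S > 4 gives 13/8.
E[min(R, S) | R + S > 4] = (13/8) / (7/10) = 65/28.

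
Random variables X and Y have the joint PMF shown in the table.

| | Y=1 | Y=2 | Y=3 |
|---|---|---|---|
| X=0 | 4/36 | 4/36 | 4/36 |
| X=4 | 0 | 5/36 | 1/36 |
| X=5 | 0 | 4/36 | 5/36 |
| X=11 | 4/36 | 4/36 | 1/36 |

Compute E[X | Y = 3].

P(Y = 3) = 11/36.
Σ X·P over the event = 0·(4/36) + 4·(1/36) + 5·(5/36) + 11·(1/36) = 10/9.
E[X | Y = 3] = (10/9) / (11/36) = 40/11.

40/11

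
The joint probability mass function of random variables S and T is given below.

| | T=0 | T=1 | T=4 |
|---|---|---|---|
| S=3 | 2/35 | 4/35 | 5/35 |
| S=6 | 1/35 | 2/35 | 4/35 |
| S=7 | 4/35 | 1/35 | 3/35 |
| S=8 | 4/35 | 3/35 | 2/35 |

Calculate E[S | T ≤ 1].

127/21

P(T ≤ 1) = 3/5.
Summing S·P(S=x,T=y) over the conditioning event gives 127/35.
E[S | T ≤ 1] = (127/35) / (3/5) = 127/21.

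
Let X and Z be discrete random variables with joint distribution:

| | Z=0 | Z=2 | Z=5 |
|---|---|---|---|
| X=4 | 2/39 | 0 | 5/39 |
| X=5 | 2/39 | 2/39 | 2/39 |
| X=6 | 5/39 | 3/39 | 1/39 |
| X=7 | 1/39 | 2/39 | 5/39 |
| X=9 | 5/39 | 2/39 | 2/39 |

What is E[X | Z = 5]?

P(Z = 5) = 5/13.
Σ X·P over the event = 4·(5/39) + 5·(2/39) + 6·(1/39) + 7·(5/39) + 9·(2/39) = 89/39.
E[X | Z = 5] = (89/39) / (5/13) = 89/15.

89/15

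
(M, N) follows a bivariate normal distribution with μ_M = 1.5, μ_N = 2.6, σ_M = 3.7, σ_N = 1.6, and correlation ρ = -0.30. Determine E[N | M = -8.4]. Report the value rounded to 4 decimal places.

The regression of N on M has slope ρ·σ_N/σ_M and passes through (μ_M, μ_N).
E[N | M=-8.4] = 2.6 + (-0.30)·(1.6/3.7)·(-8.4 − (1.5)) = 2.6 + (-0.12973)·(-9.9) = 3.8843.

3.8843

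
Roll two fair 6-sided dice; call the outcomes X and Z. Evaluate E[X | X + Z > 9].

Outcomes with X + Z > 9: (4,6), (5,5), (5,6), (6,4), (6,5), (6,6), each with probability 1/36.
E[X | X + Z > 9] = (4 + 5 + 5 + 6 + 6 + 6) / 6 = 16/3.

16/3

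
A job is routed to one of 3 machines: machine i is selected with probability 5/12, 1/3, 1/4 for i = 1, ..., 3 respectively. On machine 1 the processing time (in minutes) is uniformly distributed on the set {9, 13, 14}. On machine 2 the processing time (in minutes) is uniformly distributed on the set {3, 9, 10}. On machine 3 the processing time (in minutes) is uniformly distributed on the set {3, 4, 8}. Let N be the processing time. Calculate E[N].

E[N | machine 1] = (9+13+14)/3 = 12.
E[N | machine 2] = (3+9+10)/3 = 22/3.
E[N | machine 3] = (3+4+8)/3 = 5.
By the law of total expectation,
E[N] = (5/12)·(12) + (1/3)·(22/3) + (1/4)·(5) = 313/36.

313/36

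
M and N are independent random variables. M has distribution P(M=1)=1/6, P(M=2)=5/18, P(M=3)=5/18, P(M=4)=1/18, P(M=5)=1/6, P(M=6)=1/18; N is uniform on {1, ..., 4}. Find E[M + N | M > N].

101/17

P(M > N) = 17/36.
Summing (M+N)·P(x,y) over outcomes with M > N gives 101/36.
E[M + N | M > N] = (101/36) / (17/36) = 101/17.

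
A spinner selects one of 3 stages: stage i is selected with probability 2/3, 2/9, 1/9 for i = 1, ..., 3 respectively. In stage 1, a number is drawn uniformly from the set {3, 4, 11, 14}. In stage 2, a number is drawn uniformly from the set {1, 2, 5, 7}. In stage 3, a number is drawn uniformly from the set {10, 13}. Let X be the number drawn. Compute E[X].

E[X | stage 1] = (3+4+11+14)/4 = 8.
E[X | stage 2] = (1+2+5+7)/4 = 15/4.
E[X | stage 3] = (10+13)/2 = 23/2.
By the law of total expectation,
E[X] = (2/3)·(8) + (2/9)·(15/4) + (1/9)·(23/2) = 67/9.

67/9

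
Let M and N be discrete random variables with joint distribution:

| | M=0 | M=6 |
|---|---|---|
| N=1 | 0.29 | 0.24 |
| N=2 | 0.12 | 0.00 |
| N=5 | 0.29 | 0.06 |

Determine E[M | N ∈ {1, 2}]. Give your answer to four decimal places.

2.2154

P(N ∈ {1, 2}) = 0.65.
Σ M·P over the event = 0·(0.29) + 0·(0.12) + 6·(0.24) = 1.44.
E[M | N ∈ {1, 2}] = (1.44) / (0.65) = 2.2154.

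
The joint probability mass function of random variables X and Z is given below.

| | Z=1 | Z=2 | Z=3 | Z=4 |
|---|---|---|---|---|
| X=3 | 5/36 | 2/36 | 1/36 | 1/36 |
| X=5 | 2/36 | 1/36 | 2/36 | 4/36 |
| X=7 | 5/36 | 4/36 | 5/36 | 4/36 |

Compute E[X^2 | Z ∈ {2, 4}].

P(Z ∈ {2, 4}) = 4/9.
Σ X^2·P over the event = 9·(2/36) + 9·(1/36) + 25·(1/36) + 25·(4/36) + 49·(4/36) + 49·(4/36) = 136/9.
E[X^2 | Z ∈ {2, 4}] = (136/9) / (4/9) = 34.

34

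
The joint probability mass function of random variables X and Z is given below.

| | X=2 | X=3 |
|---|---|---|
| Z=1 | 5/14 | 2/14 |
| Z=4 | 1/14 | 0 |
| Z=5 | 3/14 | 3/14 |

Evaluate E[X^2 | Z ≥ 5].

13/2

P(Z ≥ 5) = 3/7.
Σ X^2·P over the event = 4·(3/14) + 9·(3/14) = 39/14.
E[X^2 | Z ≥ 5] = (39/14) / (3/7) = 13/2.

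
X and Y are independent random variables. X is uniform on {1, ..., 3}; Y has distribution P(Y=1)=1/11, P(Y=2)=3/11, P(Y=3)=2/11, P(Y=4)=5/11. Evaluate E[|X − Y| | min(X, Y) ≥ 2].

1

P(min(X, Y) ≥ 2) = 20/33.
Summing |X−Y|·P(x,y) over outcomes with min(X, Y) ≥ 2 gives 20/33.
E[|X − Y| | min(X, Y) ≥ 2] = (20/33) / (20/33) = 1.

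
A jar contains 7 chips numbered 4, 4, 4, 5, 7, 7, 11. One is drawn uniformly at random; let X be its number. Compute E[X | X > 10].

P(X > 10) = 1/7.
Σ over the event: 11·1/7 = 11/7.
E[X | X > 10] = (11/7) / (1/7) = 11.

11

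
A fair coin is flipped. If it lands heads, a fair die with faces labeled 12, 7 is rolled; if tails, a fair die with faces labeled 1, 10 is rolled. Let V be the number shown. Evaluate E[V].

15/2

E[V | heads] = (12+7)/2 = 19/2.
E[V | tails] = (1+10)/2 = 11/2.
E[V] = (1/2)·(19/2) + (1/2)·(11/2) = 15/2.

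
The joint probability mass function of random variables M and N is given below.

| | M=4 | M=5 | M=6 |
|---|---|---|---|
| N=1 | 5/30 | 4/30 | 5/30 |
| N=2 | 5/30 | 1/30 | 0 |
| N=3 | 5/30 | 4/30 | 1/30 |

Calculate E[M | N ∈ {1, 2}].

P(N ∈ {1, 2}) = 2/3.
Summing M·P(M=x,N=y) over the conditioning event gives 19/6.
E[M | N ∈ {1, 2}] = (19/6) / (2/3) = 19/4.

19/4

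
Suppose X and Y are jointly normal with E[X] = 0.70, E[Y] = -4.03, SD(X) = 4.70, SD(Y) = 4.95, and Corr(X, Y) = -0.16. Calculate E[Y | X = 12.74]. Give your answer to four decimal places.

For a bivariate normal, E[Y | X=x] = μ_Y + ρ·(σ_Y/σ_X)·(x − μ_X).
E[Y | X=12.74] = -4.03 + (-0.16)·(4.95/4.70)·(12.74 − (0.70)) = -4.03 + (-0.16851)·(12.04) = -6.0589.

-6.0589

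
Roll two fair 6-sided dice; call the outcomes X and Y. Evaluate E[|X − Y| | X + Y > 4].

32/15

P(X + Y > 4) = 5/6.
Summing |X−Y|·P(x,y) over outcomes with X + Y > 4 gives 16/9.
E[|X − Y| | X + Y > 4] = (16/9) / (5/6) = 32/15.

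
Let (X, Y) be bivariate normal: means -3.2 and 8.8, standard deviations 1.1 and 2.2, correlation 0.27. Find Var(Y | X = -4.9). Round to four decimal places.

Var(Y | X=x) = (1 − ρ²)·σ_Y².
Var(Y | X=-4.9) = (2.2)²·(1 − (0.27)²) = 4.84·0.9271 = 4.4872.

4.4872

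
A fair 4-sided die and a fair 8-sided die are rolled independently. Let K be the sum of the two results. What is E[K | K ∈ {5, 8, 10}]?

82/11

P(K ∈ {5, 8, 10}) = 11/32.
Σ over the event: 5·1/8 + 8·1/8 + 10·3/32 = 41/16.
E[K | K ∈ {5, 8, 10}] = (41/16) / (11/32) = 82/11.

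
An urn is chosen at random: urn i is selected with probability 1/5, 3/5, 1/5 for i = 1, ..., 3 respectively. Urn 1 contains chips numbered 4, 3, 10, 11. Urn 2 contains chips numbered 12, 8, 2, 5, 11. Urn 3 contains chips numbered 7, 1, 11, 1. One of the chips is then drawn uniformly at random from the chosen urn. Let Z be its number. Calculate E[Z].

E[Z | urn 1] = (4+3+10+11)/4 = 7.
E[Z | urn 2] = (12+8+2+5+11)/5 = 38/5.
E[Z | urn 3] = (7+1+11+1)/4 = 5.
By the law of total expectation,
E[Z] = (1/5)·(7) + (3/5)·(38/5) + (1/5)·(5) = 174/25.

174/25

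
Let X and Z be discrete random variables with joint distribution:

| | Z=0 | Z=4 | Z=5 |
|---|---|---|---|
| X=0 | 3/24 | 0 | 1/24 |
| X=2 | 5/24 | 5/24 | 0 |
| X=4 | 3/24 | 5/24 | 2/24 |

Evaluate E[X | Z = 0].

P(Z = 0) = 11/24.
Σ X·P over the event = 0·(3/24) + 2·(5/24) + 4·(3/24) = 11/12.
E[X | Z = 0] = (11/12) / (11/24) = 2.

2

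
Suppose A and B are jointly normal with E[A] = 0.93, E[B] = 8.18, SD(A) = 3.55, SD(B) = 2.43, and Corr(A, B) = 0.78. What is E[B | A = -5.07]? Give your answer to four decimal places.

4.9765

For a bivariate normal, E[B | A=x] = μ_B + ρ·(σ_B/σ_A)·(x − μ_A).
E[B | A=-5.07] = 8.18 + (0.78)·(2.43/3.55)·(-5.07 − (0.93)) = 8.18 + (0.53392)·(-6) = 4.9765.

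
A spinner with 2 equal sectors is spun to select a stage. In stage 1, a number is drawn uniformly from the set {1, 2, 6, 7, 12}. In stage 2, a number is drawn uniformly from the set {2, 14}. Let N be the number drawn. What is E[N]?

E[N | stage 1] = (1+2+6+7+12)/5 = 28/5.
E[N | stage 2] = (2+14)/2 = 8.
By the law of total expectation,
E[N] = (1/2)·(28/5) + (1/2)·(8) = 34/5.

34/5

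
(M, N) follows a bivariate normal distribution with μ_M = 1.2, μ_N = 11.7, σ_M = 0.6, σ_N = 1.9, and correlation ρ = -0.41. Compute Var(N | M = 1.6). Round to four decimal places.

For a bivariate normal, Var(N | M=x) = σ_N²(1 − ρ²).
Var(N | M=1.6) = (1.9)²·(1 − (-0.41)²) = 3.61·0.8319 = 3.0032.

3.0032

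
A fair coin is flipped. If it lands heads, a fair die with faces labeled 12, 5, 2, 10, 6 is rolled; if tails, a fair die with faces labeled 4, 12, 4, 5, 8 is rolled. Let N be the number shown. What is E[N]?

E[N | heads] = (12+5+2+10+6)/5 = 7.
E[N | tails] = (4+12+4+5+8)/5 = 33/5.
E[N] = (1/2)·(7) + (1/2)·(33/5) = 34/5.

34/5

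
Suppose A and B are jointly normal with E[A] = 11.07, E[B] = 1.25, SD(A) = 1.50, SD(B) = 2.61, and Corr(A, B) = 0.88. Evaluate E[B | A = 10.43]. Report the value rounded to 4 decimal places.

0.2700

For a bivariate normal, E[B | A=x] = μ_B + ρ·(σ_B/σ_A)·(x − μ_A).
E[B | A=10.43] = 1.25 + (0.88)·(2.61/1.50)·(10.43 − (11.07)) = 1.25 + (1.5312)·(-0.64) = 0.2700.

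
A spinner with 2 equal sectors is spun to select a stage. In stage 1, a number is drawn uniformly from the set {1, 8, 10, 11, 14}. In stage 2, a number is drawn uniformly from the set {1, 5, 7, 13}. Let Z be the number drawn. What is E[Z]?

153/20

E[Z | stage 1] = (1+8+10+11+14)/5 = 44/5.
E[Z | stage 2] = (1+5+7+13)/4 = 13/2.
E[Z] = (1/2)·(44/5) + (1/2)·(13/2) = 153/20.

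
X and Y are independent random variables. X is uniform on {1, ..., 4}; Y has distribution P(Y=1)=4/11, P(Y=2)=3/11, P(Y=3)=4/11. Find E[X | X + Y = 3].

11/7

P(X + Y = 3) = 7/44.
Summing X·P(x,y) over outcomes with X + Y = 3 gives 1/4.
E[X | X + Y = 3] = (1/4) / (7/44) = 11/7.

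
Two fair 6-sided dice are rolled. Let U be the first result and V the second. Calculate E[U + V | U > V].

7

P(U > V) = 5/12.
Summing (U+V)·P(x,y) over outcomes with U > V gives 35/12.
E[U + V | U > V] = (35/12) / (5/12) = 7.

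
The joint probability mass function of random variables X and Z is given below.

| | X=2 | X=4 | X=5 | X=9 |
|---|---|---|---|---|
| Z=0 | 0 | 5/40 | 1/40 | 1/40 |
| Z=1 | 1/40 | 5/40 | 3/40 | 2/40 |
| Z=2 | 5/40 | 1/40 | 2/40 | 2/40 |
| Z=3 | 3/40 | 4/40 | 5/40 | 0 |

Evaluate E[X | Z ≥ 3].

47/12

P(Z ≥ 3) = 3/10.
Σ X·P over the event = 2·(3/40) + 4·(4/40) + 5·(5/40) = 47/40.
E[X | Z ≥ 3] = (47/40) / (3/10) = 47/12.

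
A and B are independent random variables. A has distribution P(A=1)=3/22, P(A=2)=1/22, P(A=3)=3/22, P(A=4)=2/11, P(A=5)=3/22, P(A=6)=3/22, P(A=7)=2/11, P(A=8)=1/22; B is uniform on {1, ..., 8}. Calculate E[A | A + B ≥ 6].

740/151

P(A + B ≥ 6) = 151/176.
Summing A·P(x,y) over outcomes with A + B ≥ 6 gives 185/44.
E[A | A + B ≥ 6] = (185/44) / (151/176) = 740/151.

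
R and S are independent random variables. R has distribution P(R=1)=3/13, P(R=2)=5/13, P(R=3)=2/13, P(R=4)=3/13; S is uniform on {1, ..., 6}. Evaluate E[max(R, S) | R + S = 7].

63/13

P(R + S = 7) = 1/6.
Summing max(R,S)·P(x,y) over outcomes with R + S = 7 gives 21/26.
E[max(R, S) | R + S = 7] = (21/26) / (1/6) = 63/13.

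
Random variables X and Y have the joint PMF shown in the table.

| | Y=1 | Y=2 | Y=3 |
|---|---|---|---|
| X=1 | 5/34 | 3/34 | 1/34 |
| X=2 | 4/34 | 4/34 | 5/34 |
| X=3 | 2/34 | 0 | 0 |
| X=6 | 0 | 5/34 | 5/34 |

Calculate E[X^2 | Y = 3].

201/11

P(Y = 3) = 11/34.
Summing X^2·P(X=x,Y=y) over the conditioning event gives 201/34.
E[X^2 | Y = 3] = (201/34) / (11/34) = 201/11.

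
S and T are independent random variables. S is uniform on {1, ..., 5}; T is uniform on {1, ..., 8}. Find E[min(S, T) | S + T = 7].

11/5

Outcomes with S + T = 7: (1,6), (2,5), (3,4), (4,3), (5,2), each with probability 1/40.
E[min(S, T) | S + T = 7] = (1 + 2 + 3 + 3 + 2) / 5 = 11/5.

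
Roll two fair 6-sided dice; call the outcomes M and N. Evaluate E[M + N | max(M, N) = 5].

Outcomes with max(M, N) = 5: (1,5), (2,5), (3,5), (4,5), (5,1), (5,2), (5,3), (5,4), (5,5), each with probability 1/36.
E[M + N | max(M, N) = 5] = (6 + 7 + 8 + 9 + 6 + 7 + 8 + 9 + 10) / 9 = 70/9.

70/9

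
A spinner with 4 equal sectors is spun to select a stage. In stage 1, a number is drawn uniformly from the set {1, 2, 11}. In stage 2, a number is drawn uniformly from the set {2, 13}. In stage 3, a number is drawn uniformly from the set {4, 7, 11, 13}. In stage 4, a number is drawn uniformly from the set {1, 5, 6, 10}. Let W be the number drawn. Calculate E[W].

317/48

E[W | stage 1] = (1+2+11)/3 = 14/3.
E[W | stage 2] = (2+13)/2 = 15/2.
E[W | stage 3] = (4+7+11+13)/4 = 35/4.
E[W | stage 4] = (1+5+6+10)/4 = 11/2.
E[W] = (1/4)·(14/3) + (1/4)·(15/2) + (1/4)·(35/4) + (1/4)·(11/2) = 317/48.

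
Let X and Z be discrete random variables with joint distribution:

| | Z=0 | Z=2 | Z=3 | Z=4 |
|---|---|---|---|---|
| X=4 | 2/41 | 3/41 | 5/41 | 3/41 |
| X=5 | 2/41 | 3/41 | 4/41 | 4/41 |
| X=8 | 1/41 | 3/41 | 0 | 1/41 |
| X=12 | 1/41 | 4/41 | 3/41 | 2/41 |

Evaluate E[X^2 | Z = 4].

P(Z = 4) = 10/41.
Σ X^2·P over the event = 16·(3/41) + 25·(4/41) + 64·(1/41) + 144·(2/41) = 500/41.
E[X^2 | Z = 4] = (500/41) / (10/41) = 50.

50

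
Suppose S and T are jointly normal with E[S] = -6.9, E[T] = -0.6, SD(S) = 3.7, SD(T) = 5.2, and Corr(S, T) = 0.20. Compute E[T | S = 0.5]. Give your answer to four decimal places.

1.4800

For a bivariate normal, E[T | S=x] = μ_T + ρ·(σ_T/σ_S)·(x − μ_S).
E[T | S=0.5] = -0.6 + (0.20)·(5.2/3.7)·(0.5 − (-6.9)) = -0.6 + (0.28108)·(7.4) = 1.4800.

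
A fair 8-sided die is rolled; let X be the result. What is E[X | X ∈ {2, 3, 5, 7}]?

P(X ∈ {2, 3, 5, 7}) = 1/2.
Σ over the event: 2·1/8 + 3·1/8 + 5·1/8 + 7·1/8 = 17/8.
E[X | X ∈ {2, 3, 5, 7}] = (17/8) / (1/2) = 17/4.

17/4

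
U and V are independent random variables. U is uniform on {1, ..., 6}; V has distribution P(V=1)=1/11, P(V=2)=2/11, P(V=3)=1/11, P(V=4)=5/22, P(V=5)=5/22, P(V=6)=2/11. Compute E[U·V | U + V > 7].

64/3

P(U + V > 7) = 21/44.
Summing UV·P(x,y) over outcomes with U + V > 7 gives 112/11.
E[U·V | U + V > 7] = (112/11) / (21/44) = 64/3.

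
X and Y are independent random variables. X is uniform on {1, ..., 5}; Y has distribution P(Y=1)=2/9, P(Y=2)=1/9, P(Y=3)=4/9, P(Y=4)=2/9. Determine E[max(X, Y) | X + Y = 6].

34/9

P(X + Y = 6) = 1/5.
Summing max(X,Y)·P(x,y) over outcomes with X + Y = 6 gives 34/45.
E[max(X, Y) | X + Y = 6] = (34/45) / (1/5) = 34/9.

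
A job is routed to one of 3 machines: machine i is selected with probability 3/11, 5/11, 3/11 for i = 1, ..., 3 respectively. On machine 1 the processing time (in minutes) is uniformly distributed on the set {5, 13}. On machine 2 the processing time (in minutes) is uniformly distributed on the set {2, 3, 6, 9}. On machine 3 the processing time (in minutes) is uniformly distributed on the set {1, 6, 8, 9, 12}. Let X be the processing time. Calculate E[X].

E[X | machine 1] = (5+13)/2 = 9.
E[X | machine 2] = (2+3+6+9)/4 = 5.
E[X | machine 3] = (1+6+8+9+12)/5 = 36/5.
E[X] = (3/11)·(9) + (5/11)·(5) + (3/11)·(36/5) = 368/55.

368/55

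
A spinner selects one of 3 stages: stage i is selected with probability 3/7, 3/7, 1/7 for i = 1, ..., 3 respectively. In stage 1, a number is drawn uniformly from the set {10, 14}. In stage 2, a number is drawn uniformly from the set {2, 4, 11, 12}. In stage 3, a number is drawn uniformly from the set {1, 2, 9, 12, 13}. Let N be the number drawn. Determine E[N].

E[N | stage 1] = (10+14)/2 = 12.
E[N | stage 2] = (2+4+11+12)/4 = 29/4.
E[N | stage 3] = (1+2+9+12+13)/5 = 37/5.
E[N] = (3/7)·(12) + (3/7)·(29/4) + (1/7)·(37/5) = 1303/140.

1303/140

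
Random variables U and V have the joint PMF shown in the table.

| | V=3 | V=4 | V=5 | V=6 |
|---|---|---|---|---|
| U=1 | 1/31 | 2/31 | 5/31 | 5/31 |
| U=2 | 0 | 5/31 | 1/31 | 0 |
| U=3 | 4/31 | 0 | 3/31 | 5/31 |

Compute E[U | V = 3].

P(V = 3) = 5/31.
Σ U·P over the event = 1·(1/31) + 3·(4/31) = 13/31.
E[U | V = 3] = (13/31) / (5/31) = 13/5.

13/5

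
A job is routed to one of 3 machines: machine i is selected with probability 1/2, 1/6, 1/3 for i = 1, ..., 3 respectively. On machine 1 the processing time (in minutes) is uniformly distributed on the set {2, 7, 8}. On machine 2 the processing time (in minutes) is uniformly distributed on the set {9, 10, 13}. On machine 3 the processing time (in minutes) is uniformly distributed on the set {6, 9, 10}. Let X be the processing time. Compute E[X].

133/18

E[X | machine 1] = (2+7+8)/3 = 17/3.
E[X | machine 2] = (9+10+13)/3 = 32/3.
E[X | machine 3] = (6+9+10)/3 = 25/3.
By the law of total expectation,
E[X] = (1/2)·(17/3) + (1/6)·(32/3) + (1/3)·(25/3) = 133/18.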